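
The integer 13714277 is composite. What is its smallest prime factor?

13714277 is odd.
Digit sum 32, not divisible by 3.
Ends in 7: not divisible by 5.
7: 13714277 = 7·1959182 + 3
11: 13714277 = 11·1246752 + 5
13: 13714277 = 13·1054944 + 5
17: 13714277 = 17·806722 + 3
19: 13714277 = 19·721804 + 1
23: 13714277 = 23·596272 + 21
29: 13714277 = 29·472906 + 3
31: 13714277 = 31·442396 + 1
37: 13714277 = 37·370656 + 5
41: 13714277 = 41·334494 + 23
43: 13714277 = 43·318936 + 29
47: 13714277 = 47·291793 + 6
53: 13714277 = 53·258759 + 50
59: 13714277 = 59·232445 + 22
61: 13714277 = 61·224824 + 13
67: 13714277 = 67·204690 + 47
71: 13714277 = 71·193158 + 59
73: 13714277 = 73·187866 + 59
79: 13714277 = 79·173598 + 35
83: 13714277 = 83·165232 + 21
89: 13714277 = 89·154093

89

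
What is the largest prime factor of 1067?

1067 = 11 · 97
97 is prime.
So 1067 = 11 · 97; the largest prime factor is 97.

97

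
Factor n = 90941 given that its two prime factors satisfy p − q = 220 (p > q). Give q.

Since p = q + 220, we have 90941 = q(q + 220), so q² + 220q − 90941 = 0.
Discriminant: 220² + 4·90941 = 48400 + 363764 = 412164; √412164 = 642.
q = (−220 + 642)/2 = 211, and p = q + 220 = 431.
Check: 211 · 431 = 90941.

211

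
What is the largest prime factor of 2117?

73

2117 = 29 · 73
73 is prime.
So 2117 = 29 · 73; the largest prime factor is 73.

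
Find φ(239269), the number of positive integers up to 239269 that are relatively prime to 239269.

224400

Factor: 239269 = 23 · 101 · 103.
φ(239269) = (23−1) · (101−1) · (103−1) = 22 · 100 · 102 = 224400.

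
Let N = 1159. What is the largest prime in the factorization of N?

1159 = 19 · 61
61 is prime.
So 1159 = 19 · 61; the largest prime factor is 61.

61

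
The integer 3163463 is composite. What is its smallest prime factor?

3163463 is odd.
Digit sum 26, not divisible by 3.
Ends in 3: not divisible by 5.
7: 3163463 = 7·451923 + 2
11: 3163463 = 11·287587 + 6
13: 3163463 = 13·243343 + 4
17: 3163463 = 17·186086 + 1
19: 3163463 = 19·166498 + 1
23: 3163463 = 23·137541 + 20
29: 3163463 = 29·109084 + 27
31: 3163463 = 31·102047 + 6
37: 3163463 = 37·85499

37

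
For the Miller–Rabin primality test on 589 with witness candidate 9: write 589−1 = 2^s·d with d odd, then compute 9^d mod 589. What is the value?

589 − 1 = 588 = 2^2 · 147, so d = 147.
9^1 ≡ 9 (mod 589)
9^2 ≡ 9^2 = 81 ≡ 81 (mod 589)
9^4 ≡ 81^2 = 6561 ≡ 82 (mod 589)
9^8 ≡ 82^2 = 6724 ≡ 245 (mod 589)
9^16 ≡ 245^2 = 60025 ≡ 536 (mod 589)
9^32 ≡ 536^2 = 287296 ≡ 453 (mod 589)
9^64 ≡ 453^2 = 205209 ≡ 237 (mod 589)
9^128 ≡ 237^2 = 56169 ≡ 214 (mod 589)
147 = 128 + 16 + 2 + 1 in binary powers of 2.
So 9^147 ≡ 214 · 536 · 81 · 9 ≡ 64 (mod 589).
Squaring chain: 64 → 562; never reaches −1, so base 9 is a Miller–Rabin witness that 589 is composite.

64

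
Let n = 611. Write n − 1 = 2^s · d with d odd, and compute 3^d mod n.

165

611 − 1 = 610 = 2^1 · 305, so d = 305.
3^1 ≡ 3 (mod 611)
3^2 ≡ 3^2 = 9 ≡ 9 (mod 611)
3^4 ≡ 9^2 = 81 ≡ 81 (mod 611)
3^8 ≡ 81^2 = 6561 ≡ 451 (mod 611)
3^16 ≡ 451^2 = 203401 ≡ 549 (mod 611)
3^32 ≡ 549^2 = 301401 ≡ 178 (mod 611)
3^64 ≡ 178^2 = 31684 ≡ 523 (mod 611)
3^128 ≡ 523^2 = 273529 ≡ 412 (mod 611)
3^256 ≡ 412^2 = 169744 ≡ 497 (mod 611)
305 = 256 + 32 + 16 + 1 in binary powers of 2.
So 3^305 ≡ 497 · 178 · 549 · 3 ≡ 165 (mod 611).
Squaring chain: 165; never reaches −1, so base 3 is a Miller–Rabin witness that 611 is composite.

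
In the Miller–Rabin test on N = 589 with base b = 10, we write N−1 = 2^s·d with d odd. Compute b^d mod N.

221

589 − 1 = 588 = 2^2 · 147, so d = 147.
10^1 ≡ 10 (mod 589)
10^2 ≡ 10^2 = 100 ≡ 100 (mod 589)
10^4 ≡ 100^2 = 10000 ≡ 576 (mod 589)
10^8 ≡ 576^2 = 331776 ≡ 169 (mod 589)
10^16 ≡ 169^2 = 28561 ≡ 289 (mod 589)
10^32 ≡ 289^2 = 83521 ≡ 472 (mod 589)
10^64 ≡ 472^2 = 222784 ≡ 142 (mod 589)
10^128 ≡ 142^2 = 20164 ≡ 138 (mod 589)
147 = 128 + 16 + 2 + 1 in binary powers of 2.
So 10^147 ≡ 138 · 289 · 100 · 10 ≡ 221 (mod 589).
Squaring chain: 221 → 543; never reaches −1, so base 10 is a Miller–Rabin witness that 589 is composite.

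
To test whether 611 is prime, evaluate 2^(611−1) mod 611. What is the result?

2^1 ≡ 2 (mod 611)
2^2 ≡ 2^2 = 4 ≡ 4 (mod 611)
2^4 ≡ 4^2 = 16 ≡ 16 (mod 611)
2^8 ≡ 16^2 = 256 ≡ 256 (mod 611)
2^16 ≡ 256^2 = 65536 ≡ 159 (mod 611)
2^32 ≡ 159^2 = 25281 ≡ 230 (mod 611)
2^64 ≡ 230^2 = 52900 ≡ 354 (mod 611)
2^128 ≡ 354^2 = 125316 ≡ 61 (mod 611)
2^256 ≡ 61^2 = 3721 ≡ 55 (mod 611)
2^512 ≡ 55^2 = 3025 ≡ 581 (mod 611)
610 = 512 + 64 + 32 + 2 in binary powers of 2.
So 2^610 ≡ 581 · 354 · 230 · 4 ≡ 101 (mod 611).
Since 101 ≠ 1, base 2 is a Fermat witness: 611 is composite.

101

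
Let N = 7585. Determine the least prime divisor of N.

5

7585 is odd.
Digit sum 25, not divisible by 3.
Ends in 5: divisible by 5.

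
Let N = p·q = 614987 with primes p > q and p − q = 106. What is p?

Since p = q + 106, we have 614987 = q(q + 106), so q² + 106q − 614987 = 0.
Discriminant: 106² + 4·614987 = 11236 + 2459948 = 2471184; √2471184 = 1572.
q = (−106 + 1572)/2 = 733, and p = q + 106 = 839.
Check: 733 · 839 = 614987.

839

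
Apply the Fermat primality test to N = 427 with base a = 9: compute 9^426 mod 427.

9^1 ≡ 9 (mod 427)
9^2 ≡ 9^2 = 81 ≡ 81 (mod 427)
9^4 ≡ 81^2 = 6561 ≡ 156 (mod 427)
9^8 ≡ 156^2 = 24336 ≡ 424 (mod 427)
9^16 ≡ 424^2 = 179776 ≡ 9 (mod 427)
9^32 ≡ 9^2 = 81 ≡ 81 (mod 427)
9^64 ≡ 81^2 = 6561 ≡ 156 (mod 427)
9^128 ≡ 156^2 = 24336 ≡ 424 (mod 427)
9^256 ≡ 424^2 = 179776 ≡ 9 (mod 427)
426 = 256 + 128 + 32 + 8 + 2 in binary powers of 2.
So 9^426 ≡ 9 · 424 · 81 · 424 · 81 ≡ 253 (mod 427).
Since 253 ≠ 1, base 9 is a Fermat witness: 427 is composite.

253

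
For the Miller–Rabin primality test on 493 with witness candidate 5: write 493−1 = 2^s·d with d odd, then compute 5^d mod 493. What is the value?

419

493 − 1 = 492 = 2^2 · 123, so d = 123.
5^1 ≡ 5 (mod 493)
5^2 ≡ 5^2 = 25 ≡ 25 (mod 493)
5^4 ≡ 25^2 = 625 ≡ 132 (mod 493)
5^8 ≡ 132^2 = 17424 ≡ 169 (mod 493)
5^16 ≡ 169^2 = 28561 ≡ 460 (mod 493)
5^32 ≡ 460^2 = 211600 ≡ 103 (mod 493)
5^64 ≡ 103^2 = 10609 ≡ 256 (mod 493)
123 = 64 + 32 + 16 + 8 + 2 + 1 in binary powers of 2.
So 5^123 ≡ 256 · 103 · 460 · 169 · 25 · 5 ≡ 419 (mod 493).
Squaring chain: 419 → 53; never reaches −1, so base 5 is a Miller–Rabin witness that 493 is composite.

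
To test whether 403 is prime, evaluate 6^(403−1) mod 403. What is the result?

311

6^1 ≡ 6 (mod 403)
6^2 ≡ 6^2 = 36 ≡ 36 (mod 403)
6^4 ≡ 36^2 = 1296 ≡ 87 (mod 403)
6^8 ≡ 87^2 = 7569 ≡ 315 (mod 403)
6^16 ≡ 315^2 = 99225 ≡ 87 (mod 403)
6^32 ≡ 87^2 = 7569 ≡ 315 (mod 403)
6^64 ≡ 315^2 = 99225 ≡ 87 (mod 403)
6^128 ≡ 87^2 = 7569 ≡ 315 (mod 403)
6^256 ≡ 315^2 = 99225 ≡ 87 (mod 403)
402 = 256 + 128 + 16 + 2 in binary powers of 2.
So 6^402 ≡ 87 · 315 · 87 · 36 ≡ 311 (mod 403).
Since 311 ≠ 1, base 6 is a Fermat witness: 403 is composite.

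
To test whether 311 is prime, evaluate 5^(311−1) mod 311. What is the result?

1

5^1 ≡ 5 (mod 311)
5^2 ≡ 5^2 = 25 ≡ 25 (mod 311)
5^4 ≡ 25^2 = 625 ≡ 3 (mod 311)
5^8 ≡ 3^2 = 9 ≡ 9 (mod 311)
5^16 ≡ 9^2 = 81 ≡ 81 (mod 311)
5^32 ≡ 81^2 = 6561 ≡ 30 (mod 311)
5^64 ≡ 30^2 = 900 ≡ 278 (mod 311)
5^128 ≡ 278^2 = 77284 ≡ 156 (mod 311)
5^256 ≡ 156^2 = 24336 ≡ 78 (mod 311)
310 = 256 + 32 + 16 + 4 + 2 in binary powers of 2.
So 5^310 ≡ 78 · 30 · 81 · 3 · 25 ≡ 1 (mod 311).
Since the result is 1, base 5 gives no evidence that 311 is composite.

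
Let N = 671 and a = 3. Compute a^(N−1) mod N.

3^1 ≡ 3 (mod 671)
3^2 ≡ 3^2 = 9 ≡ 9 (mod 671)
3^4 ≡ 9^2 = 81 ≡ 81 (mod 671)
3^8 ≡ 81^2 = 6561 ≡ 522 (mod 671)
3^16 ≡ 522^2 = 272484 ≡ 58 (mod 671)
3^32 ≡ 58^2 = 3364 ≡ 9 (mod 671)
3^64 ≡ 9^2 = 81 ≡ 81 (mod 671)
3^128 ≡ 81^2 = 6561 ≡ 522 (mod 671)
3^256 ≡ 522^2 = 272484 ≡ 58 (mod 671)
3^512 ≡ 58^2 = 3364 ≡ 9 (mod 671)
670 = 512 + 128 + 16 + 8 + 4 + 2 in binary powers of 2.
So 3^670 ≡ 9 · 522 · 58 · 522 · 81 · 9 ≡ 1 (mod 671).
Since the result is 1, base 3 gives no evidence that 671 is composite.

1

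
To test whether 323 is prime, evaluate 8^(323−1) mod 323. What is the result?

30

8^1 ≡ 8 (mod 323)
8^2 ≡ 8^2 = 64 ≡ 64 (mod 323)
8^4 ≡ 64^2 = 4096 ≡ 220 (mod 323)
8^8 ≡ 220^2 = 48400 ≡ 273 (mod 323)
8^16 ≡ 273^2 = 74529 ≡ 239 (mod 323)
8^32 ≡ 239^2 = 57121 ≡ 273 (mod 323)
8^64 ≡ 273^2 = 74529 ≡ 239 (mod 323)
8^128 ≡ 239^2 = 57121 ≡ 273 (mod 323)
8^256 ≡ 273^2 = 74529 ≡ 239 (mod 323)
322 = 256 + 64 + 2 in binary powers of 2.
So 8^322 ≡ 239 · 239 · 64 ≡ 30 (mod 323).
Since 30 ≠ 1, base 8 is a Fermat witness: 323 is composite.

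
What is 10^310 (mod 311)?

1

10^1 ≡ 10 (mod 311)
10^2 ≡ 10^2 = 100 ≡ 100 (mod 311)
10^4 ≡ 100^2 = 10000 ≡ 48 (mod 311)
10^8 ≡ 48^2 = 2304 ≡ 127 (mod 311)
10^16 ≡ 127^2 = 16129 ≡ 268 (mod 311)
10^32 ≡ 268^2 = 71824 ≡ 294 (mod 311)
10^64 ≡ 294^2 = 86436 ≡ 289 (mod 311)
10^128 ≡ 289^2 = 83521 ≡ 173 (mod 311)
10^256 ≡ 173^2 = 29929 ≡ 73 (mod 311)
310 = 256 + 32 + 16 + 4 + 2 in binary powers of 2.
So 10^310 ≡ 73 · 294 · 268 · 48 · 100 ≡ 1 (mod 311).
Since the result is 1, base 10 gives no evidence that 311 is composite.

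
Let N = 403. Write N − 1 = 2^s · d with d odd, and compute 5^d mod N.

187

403 − 1 = 402 = 2^1 · 201, so d = 201.
5^1 ≡ 5 (mod 403)
5^2 ≡ 5^2 = 25 ≡ 25 (mod 403)
5^4 ≡ 25^2 = 625 ≡ 222 (mod 403)
5^8 ≡ 222^2 = 49284 ≡ 118 (mod 403)
5^16 ≡ 118^2 = 13924 ≡ 222 (mod 403)
5^32 ≡ 222^2 = 49284 ≡ 118 (mod 403)
5^64 ≡ 118^2 = 13924 ≡ 222 (mod 403)
5^128 ≡ 222^2 = 49284 ≡ 118 (mod 403)
201 = 128 + 64 + 8 + 1 in binary powers of 2.
So 5^201 ≡ 118 · 222 · 118 · 5 ≡ 187 (mod 403).
Squaring chain: 187; never reaches −1, so base 5 is a Miller–Rabin witness that 403 is composite.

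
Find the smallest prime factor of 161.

7

161 is odd.
Digit sum 8, not divisible by 3.
Ends in 1: not divisible by 5.
7: 161 = 7·23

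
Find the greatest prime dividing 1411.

83

1411 = 17 · 83
83 is prime.
So 1411 = 17 · 83; the largest prime factor is 83.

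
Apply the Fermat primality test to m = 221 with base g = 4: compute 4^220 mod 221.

4^1 ≡ 4 (mod 221)
4^2 ≡ 4^2 = 16 ≡ 16 (mod 221)
4^4 ≡ 16^2 = 256 ≡ 35 (mod 221)
4^8 ≡ 35^2 = 1225 ≡ 120 (mod 221)
4^16 ≡ 120^2 = 14400 ≡ 35 (mod 221)
4^32 ≡ 35^2 = 1225 ≡ 120 (mod 221)
4^64 ≡ 120^2 = 14400 ≡ 35 (mod 221)
4^128 ≡ 35^2 = 1225 ≡ 120 (mod 221)
220 = 128 + 64 + 16 + 8 + 4 in binary powers of 2.
So 4^220 ≡ 120 · 35 · 35 · 120 · 35 ≡ 35 (mod 221).
Since 35 ≠ 1, base 4 is a Fermat witness: 221 is composite.

35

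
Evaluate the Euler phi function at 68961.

Factor: 68961 = 3 · 127 · 181.
φ(68961) = (3−1) · (127−1) · (181−1) = 2 · 126 · 180 = 45360.

45360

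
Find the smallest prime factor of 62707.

73

62707 is odd.
Digit sum 22, not divisible by 3.
Ends in 7: not divisible by 5.
7: 62707 = 7·8958 + 1
11: 62707 = 11·5700 + 7
13: 62707 = 13·4823 + 8
17: 62707 = 17·3688 + 11
19: 62707 = 19·3300 + 7
23: 62707 = 23·2726 + 9
29: 62707 = 29·2162 + 9
31: 62707 = 31·2022 + 25
37: 62707 = 37·1694 + 29
41: 62707 = 41·1529 + 18
43: 62707 = 43·1458 + 13
47: 62707 = 47·1334 + 9
53: 62707 = 53·1183 + 8
59: 62707 = 59·1062 + 49
61: 62707 = 61·1027 + 60
67: 62707 = 67·935 + 62
71: 62707 = 71·883 + 14
73: 62707 = 73·859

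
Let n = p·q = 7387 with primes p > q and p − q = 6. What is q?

Since p = q + 6, we have 7387 = q(q + 6), so q² + 6q − 7387 = 0.
Discriminant: 6² + 4·7387 = 36 + 29548 = 29584; √29584 = 172.
q = (−6 + 172)/2 = 83, and p = q + 6 = 89.
Check: 83 · 89 = 7387.

83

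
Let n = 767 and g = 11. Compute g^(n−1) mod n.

11^1 ≡ 11 (mod 767)
11^2 ≡ 11^2 = 121 ≡ 121 (mod 767)
11^4 ≡ 121^2 = 14641 ≡ 68 (mod 767)
11^8 ≡ 68^2 = 4624 ≡ 22 (mod 767)
11^16 ≡ 22^2 = 484 ≡ 484 (mod 767)
11^32 ≡ 484^2 = 234256 ≡ 321 (mod 767)
11^64 ≡ 321^2 = 103041 ≡ 263 (mod 767)
11^128 ≡ 263^2 = 69169 ≡ 139 (mod 767)
11^256 ≡ 139^2 = 19321 ≡ 146 (mod 767)
11^512 ≡ 146^2 = 21316 ≡ 607 (mod 767)
766 = 512 + 128 + 64 + 32 + 16 + 8 + 4 + 2 in binary powers of 2.
So 11^766 ≡ 607 · 139 · 263 · 321 · 484 · 22 · 68 · 121 ≡ 257 (mod 767).
Since 257 ≠ 1, base 11 is a Fermat witness: 767 is composite.

257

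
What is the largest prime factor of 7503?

61

7503 = 3 · 2501
2501 = 41 · 61
61 is prime.
So 7503 = 3 · 41 · 61; the largest prime factor is 61.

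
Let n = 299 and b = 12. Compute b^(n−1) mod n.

12^1 ≡ 12 (mod 299)
12^2 ≡ 12^2 = 144 ≡ 144 (mod 299)
12^4 ≡ 144^2 = 20736 ≡ 105 (mod 299)
12^8 ≡ 105^2 = 11025 ≡ 261 (mod 299)
12^16 ≡ 261^2 = 68121 ≡ 248 (mod 299)
12^32 ≡ 248^2 = 61504 ≡ 209 (mod 299)
12^64 ≡ 209^2 = 43681 ≡ 27 (mod 299)
12^128 ≡ 27^2 = 729 ≡ 131 (mod 299)
12^256 ≡ 131^2 = 17161 ≡ 118 (mod 299)
298 = 256 + 32 + 8 + 2 in binary powers of 2.
So 12^298 ≡ 118 · 209 · 261 · 144 ≡ 196 (mod 299).
Since 196 ≠ 1, base 12 is a Fermat witness: 299 is composite.

196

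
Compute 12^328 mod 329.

12^1 ≡ 12 (mod 329)
12^2 ≡ 12^2 = 144 ≡ 144 (mod 329)
12^4 ≡ 144^2 = 20736 ≡ 9 (mod 329)
12^8 ≡ 9^2 = 81 ≡ 81 (mod 329)
12^16 ≡ 81^2 = 6561 ≡ 310 (mod 329)
12^32 ≡ 310^2 = 96100 ≡ 32 (mod 329)
12^64 ≡ 32^2 = 1024 ≡ 37 (mod 329)
12^128 ≡ 37^2 = 1369 ≡ 53 (mod 329)
12^256 ≡ 53^2 = 2809 ≡ 177 (mod 329)
328 = 256 + 64 + 8 in binary powers of 2.
So 12^328 ≡ 177 · 37 · 81 ≡ 121 (mod 329).
Since 121 ≠ 1, base 12 is a Fermat witness: 329 is composite.

121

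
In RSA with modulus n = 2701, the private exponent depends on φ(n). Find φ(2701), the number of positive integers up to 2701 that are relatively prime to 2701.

Factor: 2701 = 37 · 73.
φ(2701) = (37−1) · (73−1) = 36 · 72 = 2592.

2592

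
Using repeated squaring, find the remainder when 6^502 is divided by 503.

6^1 ≡ 6 (mod 503)
6^2 ≡ 6^2 = 36 ≡ 36 (mod 503)
6^4 ≡ 36^2 = 1296 ≡ 290 (mod 503)
6^8 ≡ 290^2 = 84100 ≡ 99 (mod 503)
6^16 ≡ 99^2 = 9801 ≡ 244 (mod 503)
6^32 ≡ 244^2 = 59536 ≡ 182 (mod 503)
6^64 ≡ 182^2 = 33124 ≡ 429 (mod 503)
6^128 ≡ 429^2 = 184041 ≡ 446 (mod 503)
6^256 ≡ 446^2 = 198916 ≡ 231 (mod 503)
502 = 256 + 128 + 64 + 32 + 16 + 4 + 2 in binary powers of 2.
So 6^502 ≡ 231 · 446 · 429 · 182 · 244 · 290 · 36 ≡ 1 (mod 503).
Since the result is 1, base 6 gives no evidence that 503 is composite.

1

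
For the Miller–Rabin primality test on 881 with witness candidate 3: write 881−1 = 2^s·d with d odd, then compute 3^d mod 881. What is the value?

881 − 1 = 880 = 2^4 · 55, so d = 55.
3^1 ≡ 3 (mod 881)
3^2 ≡ 3^2 = 9 ≡ 9 (mod 881)
3^4 ≡ 9^2 = 81 ≡ 81 (mod 881)
3^8 ≡ 81^2 = 6561 ≡ 394 (mod 881)
3^16 ≡ 394^2 = 155236 ≡ 180 (mod 881)
3^32 ≡ 180^2 = 32400 ≡ 684 (mod 881)
55 = 32 + 16 + 4 + 2 + 1 in binary powers of 2.
So 3^55 ≡ 684 · 180 · 81 · 9 · 3 ≡ 767 (mod 881).
Squaring chain: 767 → 662 → 387 → 880; reaches −1, so base 3 does not prove 881 composite.

767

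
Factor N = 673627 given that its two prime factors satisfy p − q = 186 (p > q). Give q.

Since p = q + 186, we have 673627 = q(q + 186), so q² + 186q − 673627 = 0.
Discriminant: 186² + 4·673627 = 34596 + 2694508 = 2729104; √2729104 = 1652.
q = (−186 + 1652)/2 = 733, and p = q + 186 = 919.
Check: 733 · 919 = 673627.

733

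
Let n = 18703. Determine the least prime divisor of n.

18703 is odd.
Digit sum 19, not divisible by 3.
Ends in 3: not divisible by 5.
7: 18703 = 7·2671 + 6
11: 18703 = 11·1700 + 3
13: 18703 = 13·1438 + 9
17: 18703 = 17·1100 + 3
19: 18703 = 19·984 + 7
23: 18703 = 23·813 + 4
29: 18703 = 29·644 + 27
31: 18703 = 31·603 + 10
37: 18703 = 37·505 + 18
41: 18703 = 41·456 + 7
43: 18703 = 43·434 + 41
47: 18703 = 47·397 + 44
53: 18703 = 53·352 + 47
59: 18703 = 59·317

59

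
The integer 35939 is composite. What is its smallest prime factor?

35939 is odd.
Digit sum 29, not divisible by 3.
Ends in 9: not divisible by 5.
7: 35939 = 7·5134 + 1
11: 35939 = 11·3267 + 2
13: 35939 = 13·2764 + 7
17: 35939 = 17·2114 + 1
19: 35939 = 19·1891 + 10
23: 35939 = 23·1562 + 13
29: 35939 = 29·1239 + 8
31: 35939 = 31·1159 + 10
37: 35939 = 37·971 + 12
41: 35939 = 41·876 + 23
43: 35939 = 43·835 + 34
47: 35939 = 47·764 + 31
53: 35939 = 53·678 + 5
59: 35939 = 59·609 + 8
61: 35939 = 61·589 + 10
67: 35939 = 67·536 + 27
71: 35939 = 71·506 + 13
73: 35939 = 73·492 + 23
79: 35939 = 79·454 + 73
83: 35939 = 83·433

83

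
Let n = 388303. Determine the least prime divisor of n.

19

388303 is odd.
Digit sum 25, not divisible by 3.
Ends in 3: not divisible by 5.
7: 388303 = 7·55471 + 6
11: 388303 = 11·35300 + 3
13: 388303 = 13·29869 + 6
17: 388303 = 17·22841 + 6
19: 388303 = 19·20437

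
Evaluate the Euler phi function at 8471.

Factor: 8471 = 43 · 197.
φ(8471) = (43−1) · (197−1) = 42 · 196 = 8232.

8232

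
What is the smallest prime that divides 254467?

254467 is odd.
Digit sum 28, not divisible by 3.
Ends in 7: not divisible by 5.
7: 254467 = 7·36352 + 3
11: 254467 = 11·23133 + 4
13: 254467 = 13·19574 + 5
17: 254467 = 17·14968 + 11
19: 254467 = 19·13393

19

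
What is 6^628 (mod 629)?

38

6^1 ≡ 6 (mod 629)
6^2 ≡ 6^2 = 36 ≡ 36 (mod 629)
6^4 ≡ 36^2 = 1296 ≡ 38 (mod 629)
6^8 ≡ 38^2 = 1444 ≡ 186 (mod 629)
6^16 ≡ 186^2 = 34596 ≡ 1 (mod 629)
6^32 ≡ 1^2 = 1 ≡ 1 (mod 629)
6^64 ≡ 1^2 = 1 ≡ 1 (mod 629)
6^128 ≡ 1^2 = 1 ≡ 1 (mod 629)
6^256 ≡ 1^2 = 1 ≡ 1 (mod 629)
6^512 ≡ 1^2 = 1 ≡ 1 (mod 629)
628 = 512 + 64 + 32 + 16 + 4 in binary powers of 2.
So 6^628 ≡ 1 · 1 · 1 · 1 · 38 ≡ 38 (mod 629).
Since 38 ≠ 1, base 6 is a Fermat witness: 629 is composite.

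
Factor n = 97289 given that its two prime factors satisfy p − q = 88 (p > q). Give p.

Since p = q + 88, we have 97289 = q(q + 88), so q² + 88q − 97289 = 0.
Discriminant: 88² + 4·97289 = 7744 + 389156 = 396900; √396900 = 630.
q = (−88 + 630)/2 = 271, and p = q + 88 = 359.
Check: 271 · 359 = 97289.

359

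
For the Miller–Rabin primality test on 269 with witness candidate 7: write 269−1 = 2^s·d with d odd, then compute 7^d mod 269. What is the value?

82

269 − 1 = 268 = 2^2 · 67, so d = 67.
7^1 ≡ 7 (mod 269)
7^2 ≡ 7^2 = 49 ≡ 49 (mod 269)
7^4 ≡ 49^2 = 2401 ≡ 249 (mod 269)
7^8 ≡ 249^2 = 62001 ≡ 131 (mod 269)
7^16 ≡ 131^2 = 17161 ≡ 214 (mod 269)
7^32 ≡ 214^2 = 45796 ≡ 66 (mod 269)
7^64 ≡ 66^2 = 4356 ≡ 52 (mod 269)
67 = 64 + 2 + 1 in binary powers of 2.
So 7^67 ≡ 52 · 49 · 7 ≡ 82 (mod 269).
Squaring chain: 82 → 268; reaches −1, so base 7 does not prove 269 composite.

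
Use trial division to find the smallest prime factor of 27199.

59

27199 is odd.
Digit sum 28, not divisible by 3.
Ends in 9: not divisible by 5.
7: 27199 = 7·3885 + 4
11: 27199 = 11·2472 + 7
13: 27199 = 13·2092 + 3
17: 27199 = 17·1599 + 16
19: 27199 = 19·1431 + 10
23: 27199 = 23·1182 + 13
29: 27199 = 29·937 + 26
31: 27199 = 31·877 + 12
37: 27199 = 37·735 + 4
41: 27199 = 41·663 + 16
43: 27199 = 43·632 + 23
47: 27199 = 47·578 + 33
53: 27199 = 53·513 + 10
59: 27199 = 59·461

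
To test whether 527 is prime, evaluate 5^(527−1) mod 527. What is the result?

5^1 ≡ 5 (mod 527)
5^2 ≡ 5^2 = 25 ≡ 25 (mod 527)
5^4 ≡ 25^2 = 625 ≡ 98 (mod 527)
5^8 ≡ 98^2 = 9604 ≡ 118 (mod 527)
5^16 ≡ 118^2 = 13924 ≡ 222 (mod 527)
5^32 ≡ 222^2 = 49284 ≡ 273 (mod 527)
5^64 ≡ 273^2 = 74529 ≡ 222 (mod 527)
5^128 ≡ 222^2 = 49284 ≡ 273 (mod 527)
5^256 ≡ 273^2 = 74529 ≡ 222 (mod 527)
5^512 ≡ 222^2 = 49284 ≡ 273 (mod 527)
526 = 512 + 8 + 4 + 2 in binary powers of 2.
So 5^526 ≡ 273 · 118 · 98 · 25 ≡ 253 (mod 527).
Since 253 ≠ 1, base 5 is a Fermat witness: 527 is composite.

253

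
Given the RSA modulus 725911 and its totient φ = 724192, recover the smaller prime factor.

743

φ(n) = (p−1)(q−1) = n − (p+q) + 1, so p + q = 725911 − 724192 + 1 = 1720.
p and q are the roots of t² − 1720t + 725911 = 0.
Discriminant: 1720² − 4·725911 = 2958400 − 2903644 = 54756; √54756 = 234.
q = (1720 − 234)/2 = 743, p = (1720 + 234)/2 = 977.
Check: 743 · 977 = 725911.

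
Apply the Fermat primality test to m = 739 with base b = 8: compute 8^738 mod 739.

1

8^1 ≡ 8 (mod 739)
8^2 ≡ 8^2 = 64 ≡ 64 (mod 739)
8^4 ≡ 64^2 = 4096 ≡ 401 (mod 739)
8^8 ≡ 401^2 = 160801 ≡ 438 (mod 739)
8^16 ≡ 438^2 = 191844 ≡ 443 (mod 739)
8^32 ≡ 443^2 = 196249 ≡ 414 (mod 739)
8^64 ≡ 414^2 = 171396 ≡ 687 (mod 739)
8^128 ≡ 687^2 = 471969 ≡ 487 (mod 739)
8^256 ≡ 487^2 = 237169 ≡ 689 (mod 739)
8^512 ≡ 689^2 = 474721 ≡ 283 (mod 739)
738 = 512 + 128 + 64 + 32 + 2 in binary powers of 2.
So 8^738 ≡ 283 · 487 · 687 · 414 · 64 ≡ 1 (mod 739).
Since the result is 1, base 8 gives no evidence that 739 is composite.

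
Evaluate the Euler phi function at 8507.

Factor: 8507 = 47 · 181.
φ(8507) = (47−1) · (181−1) = 46 · 180 = 8280.

8280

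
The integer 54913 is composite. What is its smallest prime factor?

54913 is odd.
Digit sum 22, not divisible by 3.
Ends in 3: not divisible by 5.
7: 54913 = 7·7844 + 5
11: 54913 = 11·4992 + 1
13: 54913 = 13·4224 + 1
17: 54913 = 17·3230 + 3
19: 54913 = 19·2890 + 3
23: 54913 = 23·2387 + 12
29: 54913 = 29·1893 + 16
31: 54913 = 31·1771 + 12
37: 54913 = 37·1484 + 5
41: 54913 = 41·1339 + 14
43: 54913 = 43·1277 + 2
47: 54913 = 47·1168 + 17
53: 54913 = 53·1036 + 5
59: 54913 = 59·930 + 43
61: 54913 = 61·900 + 13
67: 54913 = 67·819 + 40
71: 54913 = 71·773 + 30
73: 54913 = 73·752 + 17
79: 54913 = 79·695 + 8
83: 54913 = 83·661 + 50
89: 54913 = 89·617

89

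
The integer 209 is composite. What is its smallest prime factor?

11

209 is odd.
Digit sum 11, not divisible by 3.
Ends in 9: not divisible by 5.
7: 209 = 7·29 + 6
11: 209 = 11·19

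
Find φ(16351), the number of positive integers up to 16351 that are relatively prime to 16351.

Factor: 16351 = 83 · 197.
φ(16351) = (83−1) · (197−1) = 82 · 196 = 16072.

16072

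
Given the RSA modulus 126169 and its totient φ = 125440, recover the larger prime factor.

449

φ(n) = (p−1)(q−1) = n − (p+q) + 1, so p + q = 126169 − 125440 + 1 = 730.
p and q are the roots of t² − 730t + 126169 = 0.
Discriminant: 730² − 4·126169 = 532900 − 504676 = 28224; √28224 = 168.
q = (730 − 168)/2 = 281, p = (730 + 168)/2 = 449.
Check: 281 · 449 = 126169.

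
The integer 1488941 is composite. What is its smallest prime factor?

67

1488941 is odd.
Digit sum 35, not divisible by 3.
Ends in 1: not divisible by 5.
7: 1488941 = 7·212705 + 6
11: 1488941 = 11·135358 + 3
13: 1488941 = 13·114533 + 12
17: 1488941 = 17·87584 + 13
19: 1488941 = 19·78365 + 6
23: 1488941 = 23·64736 + 13
29: 1488941 = 29·51342 + 23
31: 1488941 = 31·48030 + 11
37: 1488941 = 37·40241 + 24
41: 1488941 = 41·36315 + 26
43: 1488941 = 43·34626 + 23
47: 1488941 = 47·31679 + 28
53: 1488941 = 53·28093 + 12
59: 1488941 = 59·25236 + 17
61: 1488941 = 61·24408 + 53
67: 1488941 = 67·22223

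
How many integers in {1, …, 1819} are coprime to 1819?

1696

Factor: 1819 = 17 · 107.
φ(1819) = (17−1) · (107−1) = 16 · 106 = 1696.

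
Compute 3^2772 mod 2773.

1140

3^1 ≡ 3 (mod 2773)
3^2 ≡ 3^2 = 9 ≡ 9 (mod 2773)
3^4 ≡ 9^2 = 81 ≡ 81 (mod 2773)
3^8 ≡ 81^2 = 6561 ≡ 1015 (mod 2773)
3^16 ≡ 1015^2 = 1030225 ≡ 1442 (mod 2773)
3^32 ≡ 1442^2 = 2079364 ≡ 2387 (mod 2773)
3^64 ≡ 2387^2 = 5697769 ≡ 2027 (mod 2773)
3^128 ≡ 2027^2 = 4108729 ≡ 1916 (mod 2773)
3^256 ≡ 1916^2 = 3671056 ≡ 2377 (mod 2773)
3^512 ≡ 2377^2 = 5650129 ≡ 1528 (mod 2773)
3^1024 ≡ 1528^2 = 2334784 ≡ 2691 (mod 2773)
3^2048 ≡ 2691^2 = 7241481 ≡ 1178 (mod 2773)
2772 = 2048 + 512 + 128 + 64 + 16 + 4 in binary powers of 2.
So 3^2772 ≡ 1178 · 1528 · 1916 · 2027 · 1442 · 81 ≡ 1140 (mod 2773).
Since 1140 ≠ 1, base 3 is a Fermat witness: 2773 is composite.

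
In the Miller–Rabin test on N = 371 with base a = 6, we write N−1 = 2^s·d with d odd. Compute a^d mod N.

371 − 1 = 370 = 2^1 · 185, so d = 185.
6^1 ≡ 6 (mod 371)
6^2 ≡ 6^2 = 36 ≡ 36 (mod 371)
6^4 ≡ 36^2 = 1296 ≡ 183 (mod 371)
6^8 ≡ 183^2 = 33489 ≡ 99 (mod 371)
6^16 ≡ 99^2 = 9801 ≡ 155 (mod 371)
6^32 ≡ 155^2 = 24025 ≡ 281 (mod 371)
6^64 ≡ 281^2 = 78961 ≡ 309 (mod 371)
6^128 ≡ 309^2 = 95481 ≡ 134 (mod 371)
185 = 128 + 32 + 16 + 8 + 1 in binary powers of 2.
So 6^185 ≡ 134 · 281 · 155 · 99 · 6 ≡ 216 (mod 371).
Squaring chain: 216; never reaches −1, so base 6 is a Miller–Rabin witness that 371 is composite.

216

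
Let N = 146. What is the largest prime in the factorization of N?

73

146 = 2 · 73
73 is prime.
So 146 = 2 · 73; the largest prime factor is 73.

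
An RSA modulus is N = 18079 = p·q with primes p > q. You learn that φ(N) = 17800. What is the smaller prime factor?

101

φ(n) = (p−1)(q−1) = n − (p+q) + 1, so p + q = 18079 − 17800 + 1 = 280.
p and q are the roots of t² − 280t + 18079 = 0.
Discriminant: 280² − 4·18079 = 78400 − 72316 = 6084; √6084 = 78.
q = (280 − 78)/2 = 101, p = (280 + 78)/2 = 179.
Check: 101 · 179 = 18079.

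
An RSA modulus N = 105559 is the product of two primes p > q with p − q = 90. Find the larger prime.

373

Since p = q + 90, we have 105559 = q(q + 90), so q² + 90q − 105559 = 0.
Discriminant: 90² + 4·105559 = 8100 + 422236 = 430336; √430336 = 656.
q = (−90 + 656)/2 = 283, and p = q + 90 = 373.
Check: 283 · 373 = 105559.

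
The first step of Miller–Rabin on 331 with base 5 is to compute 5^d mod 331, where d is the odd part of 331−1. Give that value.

331 − 1 = 330 = 2^1 · 165, so d = 165.
5^1 ≡ 5 (mod 331)
5^2 ≡ 5^2 = 25 ≡ 25 (mod 331)
5^4 ≡ 25^2 = 625 ≡ 294 (mod 331)
5^8 ≡ 294^2 = 86436 ≡ 45 (mod 331)
5^16 ≡ 45^2 = 2025 ≡ 39 (mod 331)
5^32 ≡ 39^2 = 1521 ≡ 197 (mod 331)
5^64 ≡ 197^2 = 38809 ≡ 82 (mod 331)
5^128 ≡ 82^2 = 6724 ≡ 104 (mod 331)
165 = 128 + 32 + 4 + 1 in binary powers of 2.
So 5^165 ≡ 104 · 197 · 294 · 5 ≡ 1 (mod 331).
Since 5^d ≡ 1 (mod 331), base 5 does not prove 331 composite.

1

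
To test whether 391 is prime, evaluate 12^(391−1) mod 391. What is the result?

87

12^1 ≡ 12 (mod 391)
12^2 ≡ 12^2 = 144 ≡ 144 (mod 391)
12^4 ≡ 144^2 = 20736 ≡ 13 (mod 391)
12^8 ≡ 13^2 = 169 ≡ 169 (mod 391)
12^16 ≡ 169^2 = 28561 ≡ 18 (mod 391)
12^32 ≡ 18^2 = 324 ≡ 324 (mod 391)
12^64 ≡ 324^2 = 104976 ≡ 188 (mod 391)
12^128 ≡ 188^2 = 35344 ≡ 154 (mod 391)
12^256 ≡ 154^2 = 23716 ≡ 256 (mod 391)
390 = 256 + 128 + 4 + 2 in binary powers of 2.
So 12^390 ≡ 256 · 154 · 13 · 144 ≡ 87 (mod 391).
Since 87 ≠ 1, base 12 is a Fermat witness: 391 is composite.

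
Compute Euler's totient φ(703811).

Factor: 703811 = 59 · 79 · 151.
φ(703811) = (59−1) · (79−1) · (151−1) = 58 · 78 · 150 = 678600.

678600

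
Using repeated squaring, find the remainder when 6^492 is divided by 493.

6^1 ≡ 6 (mod 493)
6^2 ≡ 6^2 = 36 ≡ 36 (mod 493)
6^4 ≡ 36^2 = 1296 ≡ 310 (mod 493)
6^8 ≡ 310^2 = 96100 ≡ 458 (mod 493)
6^16 ≡ 458^2 = 209764 ≡ 239 (mod 493)
6^32 ≡ 239^2 = 57121 ≡ 426 (mod 493)
6^64 ≡ 426^2 = 181476 ≡ 52 (mod 493)
6^128 ≡ 52^2 = 2704 ≡ 239 (mod 493)
6^256 ≡ 239^2 = 57121 ≡ 426 (mod 493)
492 = 256 + 128 + 64 + 32 + 8 + 4 in binary powers of 2.
So 6^492 ≡ 426 · 239 · 52 · 426 · 458 · 310 ≡ 268 (mod 493).
Since 268 ≠ 1, base 6 is a Fermat witness: 493 is composite.

268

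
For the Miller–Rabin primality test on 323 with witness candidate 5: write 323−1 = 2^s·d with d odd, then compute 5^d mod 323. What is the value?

323 − 1 = 322 = 2^1 · 161, so d = 161.
5^1 ≡ 5 (mod 323)
5^2 ≡ 5^2 = 25 ≡ 25 (mod 323)
5^4 ≡ 25^2 = 625 ≡ 302 (mod 323)
5^8 ≡ 302^2 = 91204 ≡ 118 (mod 323)
5^16 ≡ 118^2 = 13924 ≡ 35 (mod 323)
5^32 ≡ 35^2 = 1225 ≡ 256 (mod 323)
5^64 ≡ 256^2 = 65536 ≡ 290 (mod 323)
5^128 ≡ 290^2 = 84100 ≡ 120 (mod 323)
161 = 128 + 32 + 1 in binary powers of 2.
So 5^161 ≡ 120 · 256 · 5 ≡ 175 (mod 323).
Squaring chain: 175; never reaches −1, so base 5 is a Miller–Rabin witness that 323 is composite.

175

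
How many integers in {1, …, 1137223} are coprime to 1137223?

1101600

Factor: 1137223 = 61 · 103 · 181.
φ(1137223) = (61−1) · (103−1) · (181−1) = 60 · 102 · 180 = 1101600.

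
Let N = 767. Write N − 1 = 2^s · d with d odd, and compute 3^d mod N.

139

767 − 1 = 766 = 2^1 · 383, so d = 383.
3^1 ≡ 3 (mod 767)
3^2 ≡ 3^2 = 9 ≡ 9 (mod 767)
3^4 ≡ 9^2 = 81 ≡ 81 (mod 767)
3^8 ≡ 81^2 = 6561 ≡ 425 (mod 767)
3^16 ≡ 425^2 = 180625 ≡ 380 (mod 767)
3^32 ≡ 380^2 = 144400 ≡ 204 (mod 767)
3^64 ≡ 204^2 = 41616 ≡ 198 (mod 767)
3^128 ≡ 198^2 = 39204 ≡ 87 (mod 767)
3^256 ≡ 87^2 = 7569 ≡ 666 (mod 767)
383 = 256 + 64 + 32 + 16 + 8 + 4 + 2 + 1 in binary powers of 2.
So 3^383 ≡ 666 · 198 · 204 · 380 · 425 · 81 · 9 · 3 ≡ 139 (mod 767).
Squaring chain: 139; never reaches −1, so base 3 is a Miller–Rabin witness that 767 is composite.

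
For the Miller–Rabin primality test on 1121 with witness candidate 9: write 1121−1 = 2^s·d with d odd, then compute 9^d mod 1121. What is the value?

1121 − 1 = 1120 = 2^5 · 35, so d = 35.
9^1 ≡ 9 (mod 1121)
9^2 ≡ 9^2 = 81 ≡ 81 (mod 1121)
9^4 ≡ 81^2 = 6561 ≡ 956 (mod 1121)
9^8 ≡ 956^2 = 913936 ≡ 321 (mod 1121)
9^16 ≡ 321^2 = 103041 ≡ 1030 (mod 1121)
9^32 ≡ 1030^2 = 1060900 ≡ 434 (mod 1121)
35 = 32 + 2 + 1 in binary powers of 2.
So 9^35 ≡ 434 · 81 · 9 ≡ 264 (mod 1121).
Squaring chain: 264 → 194 → 643 → 921 → 765; never reaches −1, so base 9 is a Miller–Rabin witness that 1121 is composite.

264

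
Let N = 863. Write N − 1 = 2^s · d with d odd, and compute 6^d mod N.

1

863 − 1 = 862 = 2^1 · 431, so d = 431.
6^1 ≡ 6 (mod 863)
6^2 ≡ 6^2 = 36 ≡ 36 (mod 863)
6^4 ≡ 36^2 = 1296 ≡ 433 (mod 863)
6^8 ≡ 433^2 = 187489 ≡ 218 (mod 863)
6^16 ≡ 218^2 = 47524 ≡ 59 (mod 863)
6^32 ≡ 59^2 = 3481 ≡ 29 (mod 863)
6^64 ≡ 29^2 = 841 ≡ 841 (mod 863)
6^128 ≡ 841^2 = 707281 ≡ 484 (mod 863)
6^256 ≡ 484^2 = 234256 ≡ 383 (mod 863)
431 = 256 + 128 + 32 + 8 + 4 + 2 + 1 in binary powers of 2.
So 6^431 ≡ 383 · 484 · 29 · 218 · 433 · 36 · 6 ≡ 1 (mod 863).
Since 6^d ≡ 1 (mod 863), base 6 does not prove 863 composite.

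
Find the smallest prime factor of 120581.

17

120581 is odd.
Digit sum 17, not divisible by 3.
Ends in 1: not divisible by 5.
7: 120581 = 7·17225 + 6
11: 120581 = 11·10961 + 10
13: 120581 = 13·9275 + 6
17: 120581 = 17·7093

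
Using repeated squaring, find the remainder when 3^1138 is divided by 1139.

1097

3^1 ≡ 3 (mod 1139)
3^2 ≡ 3^2 = 9 ≡ 9 (mod 1139)
3^4 ≡ 9^2 = 81 ≡ 81 (mod 1139)
3^8 ≡ 81^2 = 6561 ≡ 866 (mod 1139)
3^16 ≡ 866^2 = 749956 ≡ 494 (mod 1139)
3^32 ≡ 494^2 = 244036 ≡ 290 (mod 1139)
3^64 ≡ 290^2 = 84100 ≡ 953 (mod 1139)
3^128 ≡ 953^2 = 908209 ≡ 426 (mod 1139)
3^256 ≡ 426^2 = 181476 ≡ 375 (mod 1139)
3^512 ≡ 375^2 = 140625 ≡ 528 (mod 1139)
3^1024 ≡ 528^2 = 278784 ≡ 868 (mod 1139)
1138 = 1024 + 64 + 32 + 16 + 2 in binary powers of 2.
So 3^1138 ≡ 868 · 953 · 290 · 494 · 9 ≡ 1097 (mod 1139).
Since 1097 ≠ 1, base 3 is a Fermat witness: 1139 is composite.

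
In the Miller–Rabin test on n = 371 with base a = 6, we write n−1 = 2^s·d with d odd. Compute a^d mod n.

216

371 − 1 = 370 = 2^1 · 185, so d = 185.
6^1 ≡ 6 (mod 371)
6^2 ≡ 6^2 = 36 ≡ 36 (mod 371)
6^4 ≡ 36^2 = 1296 ≡ 183 (mod 371)
6^8 ≡ 183^2 = 33489 ≡ 99 (mod 371)
6^16 ≡ 99^2 = 9801 ≡ 155 (mod 371)
6^32 ≡ 155^2 = 24025 ≡ 281 (mod 371)
6^64 ≡ 281^2 = 78961 ≡ 309 (mod 371)
6^128 ≡ 309^2 = 95481 ≡ 134 (mod 371)
185 = 128 + 32 + 16 + 8 + 1 in binary powers of 2.
So 6^185 ≡ 134 · 281 · 155 · 99 · 6 ≡ 216 (mod 371).
Squaring chain: 216; never reaches −1, so base 6 is a Miller–Rabin witness that 371 is composite.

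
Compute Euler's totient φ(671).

600

Factor: 671 = 11 · 61.
φ(671) = (11−1) · (61−1) = 10 · 60 = 600.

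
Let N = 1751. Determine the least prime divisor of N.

1751 is odd.
Digit sum 14, not divisible by 3.
Ends in 1: not divisible by 5.
7: 1751 = 7·250 + 1
11: 1751 = 11·159 + 2
13: 1751 = 13·134 + 9
17: 1751 = 17·103

17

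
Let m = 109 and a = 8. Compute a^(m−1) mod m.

1

8^1 ≡ 8 (mod 109)
8^2 ≡ 8^2 = 64 ≡ 64 (mod 109)
8^4 ≡ 64^2 = 4096 ≡ 63 (mod 109)
8^8 ≡ 63^2 = 3969 ≡ 45 (mod 109)
8^16 ≡ 45^2 = 2025 ≡ 63 (mod 109)
8^32 ≡ 63^2 = 3969 ≡ 45 (mod 109)
8^64 ≡ 45^2 = 2025 ≡ 63 (mod 109)
108 = 64 + 32 + 8 + 4 in binary powers of 2.
So 8^108 ≡ 63 · 45 · 45 · 63 ≡ 1 (mod 109).
Since the result is 1, base 8 gives no evidence that 109 is composite.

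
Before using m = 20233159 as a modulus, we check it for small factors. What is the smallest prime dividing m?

83

20233159 is odd.
Digit sum 25, not divisible by 3.
Ends in 9: not divisible by 5.
7: 20233159 = 7·2890451 + 2
11: 20233159 = 11·1839378 + 1
13: 20233159 = 13·1556396 + 11
17: 20233159 = 17·1190185 + 14
19: 20233159 = 19·1064903 + 2
23: 20233159 = 23·879702 + 13
29: 20233159 = 29·697695 + 4
31: 20233159 = 31·652682 + 17
37: 20233159 = 37·546842 + 5
41: 20233159 = 41·493491 + 28
43: 20233159 = 43·470538 + 25
47: 20233159 = 47·430492 + 35
53: 20233159 = 53·381757 + 38
59: 20233159 = 59·342934 + 53
61: 20233159 = 61·331691 + 8
67: 20233159 = 67·301987 + 30
71: 20233159 = 71·284974 + 5
73: 20233159 = 73·277166 + 41
79: 20233159 = 79·256115 + 74
83: 20233159 = 83·243773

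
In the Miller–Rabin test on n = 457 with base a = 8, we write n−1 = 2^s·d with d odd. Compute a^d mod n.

109

457 − 1 = 456 = 2^3 · 57, so d = 57.
8^1 ≡ 8 (mod 457)
8^2 ≡ 8^2 = 64 ≡ 64 (mod 457)
8^4 ≡ 64^2 = 4096 ≡ 440 (mod 457)
8^8 ≡ 440^2 = 193600 ≡ 289 (mod 457)
8^16 ≡ 289^2 = 83521 ≡ 347 (mod 457)
8^32 ≡ 347^2 = 120409 ≡ 218 (mod 457)
57 = 32 + 16 + 8 + 1 in binary powers of 2.
So 8^57 ≡ 218 · 347 · 289 · 8 ≡ 109 (mod 457).
Squaring chain: 109 → 456 → 1; reaches −1, so base 8 does not prove 457 composite.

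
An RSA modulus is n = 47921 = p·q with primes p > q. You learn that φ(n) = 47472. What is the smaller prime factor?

φ(n) = (p−1)(q−1) = n − (p+q) + 1, so p + q = 47921 − 47472 + 1 = 450.
p and q are the roots of t² − 450t + 47921 = 0.
Discriminant: 450² − 4·47921 = 202500 − 191684 = 10816; √10816 = 104.
q = (450 − 104)/2 = 173, p = (450 + 104)/2 = 277.
Check: 173 · 277 = 47921.

173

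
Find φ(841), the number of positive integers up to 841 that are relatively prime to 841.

Factor: 841 = 29^2.
φ(841) = 29^1·(29−1) = 812.

812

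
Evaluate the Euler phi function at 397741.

380160

Factor: 397741 = 41 · 89 · 109.
φ(397741) = (41−1) · (89−1) · (109−1) = 40 · 88 · 108 = 380160.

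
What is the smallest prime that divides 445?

445 is odd.
Digit sum 13, not divisible by 3.
Ends in 5: divisible by 5.

5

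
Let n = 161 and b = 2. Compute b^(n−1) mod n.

156

2^1 ≡ 2 (mod 161)
2^2 ≡ 2^2 = 4 ≡ 4 (mod 161)
2^4 ≡ 4^2 = 16 ≡ 16 (mod 161)
2^8 ≡ 16^2 = 256 ≡ 95 (mod 161)
2^16 ≡ 95^2 = 9025 ≡ 9 (mod 161)
2^32 ≡ 9^2 = 81 ≡ 81 (mod 161)
2^64 ≡ 81^2 = 6561 ≡ 121 (mod 161)
2^128 ≡ 121^2 = 14641 ≡ 151 (mod 161)
160 = 128 + 32 in binary powers of 2.
So 2^160 ≡ 151 · 81 ≡ 156 (mod 161).
Since 156 ≠ 1, base 2 is a Fermat witness: 161 is composite.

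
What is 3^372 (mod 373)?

3^1 ≡ 3 (mod 373)
3^2 ≡ 3^2 = 9 ≡ 9 (mod 373)
3^4 ≡ 9^2 = 81 ≡ 81 (mod 373)
3^8 ≡ 81^2 = 6561 ≡ 220 (mod 373)
3^16 ≡ 220^2 = 48400 ≡ 283 (mod 373)
3^32 ≡ 283^2 = 80089 ≡ 267 (mod 373)
3^64 ≡ 267^2 = 71289 ≡ 46 (mod 373)
3^128 ≡ 46^2 = 2116 ≡ 251 (mod 373)
3^256 ≡ 251^2 = 63001 ≡ 337 (mod 373)
372 = 256 + 64 + 32 + 16 + 4 in binary powers of 2.
So 3^372 ≡ 337 · 46 · 267 · 283 · 81 ≡ 1 (mod 373).
Since the result is 1, base 3 gives no evidence that 373 is composite.

1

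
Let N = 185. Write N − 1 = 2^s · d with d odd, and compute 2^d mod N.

153

185 − 1 = 184 = 2^3 · 23, so d = 23.
2^1 ≡ 2 (mod 185)
2^2 ≡ 2^2 = 4 ≡ 4 (mod 185)
2^4 ≡ 4^2 = 16 ≡ 16 (mod 185)
2^8 ≡ 16^2 = 256 ≡ 71 (mod 185)
2^16 ≡ 71^2 = 5041 ≡ 46 (mod 185)
23 = 16 + 4 + 2 + 1 in binary powers of 2.
So 2^23 ≡ 46 · 16 · 4 · 2 ≡ 153 (mod 185).
Squaring chain: 153 → 99 → 181; never reaches −1, so base 2 is a Miller–Rabin witness that 185 is composite.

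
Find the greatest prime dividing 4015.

73

4015 = 5 · 803
803 = 11 · 73
73 is prime.
So 4015 = 5 · 11 · 73; the largest prime factor is 73.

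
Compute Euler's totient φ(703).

Factor: 703 = 19 · 37.
φ(703) = (19−1) · (37−1) = 18 · 36 = 648.

648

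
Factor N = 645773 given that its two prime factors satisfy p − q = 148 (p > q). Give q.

Since p = q + 148, we have 645773 = q(q + 148), so q² + 148q − 645773 = 0.
Discriminant: 148² + 4·645773 = 21904 + 2583092 = 2604996; √2604996 = 1614.
q = (−148 + 1614)/2 = 733, and p = q + 148 = 881.
Check: 733 · 881 = 645773.

733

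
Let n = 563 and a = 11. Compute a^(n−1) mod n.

11^1 ≡ 11 (mod 563)
11^2 ≡ 11^2 = 121 ≡ 121 (mod 563)
11^4 ≡ 121^2 = 14641 ≡ 3 (mod 563)
11^8 ≡ 3^2 = 9 ≡ 9 (mod 563)
11^16 ≡ 9^2 = 81 ≡ 81 (mod 563)
11^32 ≡ 81^2 = 6561 ≡ 368 (mod 563)
11^64 ≡ 368^2 = 135424 ≡ 304 (mod 563)
11^128 ≡ 304^2 = 92416 ≡ 84 (mod 563)
11^256 ≡ 84^2 = 7056 ≡ 300 (mod 563)
11^512 ≡ 300^2 = 90000 ≡ 483 (mod 563)
562 = 512 + 32 + 16 + 2 in binary powers of 2.
So 11^562 ≡ 483 · 368 · 81 · 121 ≡ 1 (mod 563).
Since the result is 1, base 11 gives no evidence that 563 is composite.

1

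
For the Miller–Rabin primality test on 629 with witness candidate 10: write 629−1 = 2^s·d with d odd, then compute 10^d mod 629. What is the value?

629 − 1 = 628 = 2^2 · 157, so d = 157.
10^1 ≡ 10 (mod 629)
10^2 ≡ 10^2 = 100 ≡ 100 (mod 629)
10^4 ≡ 100^2 = 10000 ≡ 565 (mod 629)
10^8 ≡ 565^2 = 319225 ≡ 322 (mod 629)
10^16 ≡ 322^2 = 103684 ≡ 528 (mod 629)
10^32 ≡ 528^2 = 278784 ≡ 137 (mod 629)
10^64 ≡ 137^2 = 18769 ≡ 528 (mod 629)
10^128 ≡ 528^2 = 278784 ≡ 137 (mod 629)
157 = 128 + 16 + 8 + 4 + 1 in binary powers of 2.
So 10^157 ≡ 137 · 528 · 322 · 565 · 10 ≡ 232 (mod 629).
Squaring chain: 232 → 359; never reaches −1, so base 10 is a Miller–Rabin witness that 629 is composite.

232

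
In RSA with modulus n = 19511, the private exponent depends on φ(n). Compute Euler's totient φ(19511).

19224

Factor: 19511 = 109 · 179.
φ(19511) = (109−1) · (179−1) = 108 · 178 = 19224.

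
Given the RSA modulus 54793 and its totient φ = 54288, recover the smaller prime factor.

φ(n) = (p−1)(q−1) = n − (p+q) + 1, so p + q = 54793 − 54288 + 1 = 506.
p and q are the roots of t² − 506t + 54793 = 0.
Discriminant: 506² − 4·54793 = 256036 − 219172 = 36864; √36864 = 192.
q = (506 − 192)/2 = 157, p = (506 + 192)/2 = 349.
Check: 157 · 349 = 54793.

157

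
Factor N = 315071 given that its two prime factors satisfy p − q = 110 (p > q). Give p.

Since p = q + 110, we have 315071 = q(q + 110), so q² + 110q − 315071 = 0.
Discriminant: 110² + 4·315071 = 12100 + 1260284 = 1272384; √1272384 = 1128.
q = (−110 + 1128)/2 = 509, and p = q + 110 = 619.
Check: 509 · 619 = 315071.

619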